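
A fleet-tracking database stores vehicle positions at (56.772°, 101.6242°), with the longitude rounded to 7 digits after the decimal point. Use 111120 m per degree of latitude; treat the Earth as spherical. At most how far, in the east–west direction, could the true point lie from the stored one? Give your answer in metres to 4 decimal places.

Rounding to 7 decimal places leaves the longitude within ±5e-08° of the true value.
At latitude 56.772° a degree of longitude spans 111120 m × cos 56.772° = 111120 × 0.5480 ≈ 60890.7 m.
Maximum E–W displacement: 5e-08 × 60890.7 = 0.00304453 m.

0.0030 metres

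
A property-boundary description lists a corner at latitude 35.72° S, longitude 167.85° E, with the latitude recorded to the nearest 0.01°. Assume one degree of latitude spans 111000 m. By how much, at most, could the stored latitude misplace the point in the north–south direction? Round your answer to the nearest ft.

Rounding to 2 decimal places leaves the latitude within ±0.005° of the true value.
So the N–S error is at most 0.005 × 111000 = 555 m.
Converting: 555 m × 3.2808 ft/m ≈ 1820.9 ft.

1821 ft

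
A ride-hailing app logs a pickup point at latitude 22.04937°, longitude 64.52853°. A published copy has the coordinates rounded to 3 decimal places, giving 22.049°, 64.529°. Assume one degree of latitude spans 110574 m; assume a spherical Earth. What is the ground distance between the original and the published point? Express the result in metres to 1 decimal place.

Δlat = 22.04937 − 22.049 = +0.00037°; Δlon = 64.52853 − 64.529 = -0.00047°.
North–south shift: 0.00037 × 110574 = 40.9124 m.
E–W at 22.049°: -0.00047° × 110574 × cos 22.049° = -0.00047 × 110574 × 0.9269 ≈ -48.1689 m.
Combined displacement = (40.9124² + 48.1689²)^½ ≈ 63.1986 m.

63.2 metres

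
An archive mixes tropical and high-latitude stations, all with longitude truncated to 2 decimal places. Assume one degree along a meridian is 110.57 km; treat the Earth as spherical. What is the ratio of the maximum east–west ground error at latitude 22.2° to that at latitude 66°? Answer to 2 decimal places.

Truncating at 2 decimal places can drop up to a full unit in the last place, so the longitude may be off by as much as 0.01°.
At 22.2°: 0.01° × 110570 × cos 22.2° = 0.01 × 110570 × 0.9259 ≈ 1023.7 m.
At 66°: 0.01° × 110570 × cos 66° = 0.01 × 110570 × 0.4067 ≈ 449.73 m.
The ratio reduces to cos 22.2° / cos 66° = 0.9259/0.4067 ≈ 2.2763.

2.28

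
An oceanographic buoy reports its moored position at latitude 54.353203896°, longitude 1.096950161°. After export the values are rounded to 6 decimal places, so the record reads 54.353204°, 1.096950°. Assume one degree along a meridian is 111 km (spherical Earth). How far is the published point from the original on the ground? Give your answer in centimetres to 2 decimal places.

The latitude changed by -0.000000104° and the longitude by +0.000000161°.
N–S: -0.000000104° × 111000 m/° = -0.011544 m.
East–west at this latitude: 0.000000161° × 111000 × cos 54.3532° ≈ 0.000000161 × 64689.3 = 0.010415 m.
Combined displacement = (0.011544² + 0.010415²)^½ ≈ 0.0155479 m.
That is 0.0155479 m = 1.5548 cm.

1.55 centimetres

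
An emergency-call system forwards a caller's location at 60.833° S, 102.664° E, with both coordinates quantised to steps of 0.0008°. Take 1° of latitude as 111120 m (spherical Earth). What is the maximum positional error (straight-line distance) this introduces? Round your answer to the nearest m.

49 m

With a 0.0008° grid the true value lies within half a step, ±0.0008°/2 = ±0.0004°, of the stored one.
North–south component: 0.0004° × 111120 = 44.448 m.
Longitude error → 0.0004 × 111120 × cos 60.833° = 0.0004 × 111120 × 0.4874 ≈ 21.662 m.
Worst case both components are at the extreme and orthogonal: √(44.448² + 21.662²) ≈ 49.4456 m.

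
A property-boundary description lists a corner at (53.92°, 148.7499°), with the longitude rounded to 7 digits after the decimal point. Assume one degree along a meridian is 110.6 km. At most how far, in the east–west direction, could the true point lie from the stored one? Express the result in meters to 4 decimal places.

0.0033 meters

Rounding to 7 decimal places leaves the longitude within ±5e-08° of the true value.
Parallels shrink by cos φ, so at 53.92° a degree of longitude is 110600 × 0.5889 ≈ 65133.9 m.
East–west error: 5e-08° × 65133.9 m/° ≈ 0.0032567 m.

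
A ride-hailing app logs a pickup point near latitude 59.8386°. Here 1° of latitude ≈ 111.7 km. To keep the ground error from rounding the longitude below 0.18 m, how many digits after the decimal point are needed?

At 59.8386° one degree of longitude covers 111700 × cos 59.8386° ≈ 111700 × 0.5024 ≈ 56122.3 m.
N decimal places → at most half a unit in the last place, 0.5 × 10⁻ᴺ° = 56122.3/2 × 10⁻ᴺ m.
Setting 28061.1 × 10⁻ᴺ ≤ 0.18 gives 10ᴺ ≥ 1.559e+05, i.e. N ≥ 5.19.
N = 5 would give 0.281 m (too coarse); N = 6 gives 0.0281 m ≤ 0.18 m.

6 decimal places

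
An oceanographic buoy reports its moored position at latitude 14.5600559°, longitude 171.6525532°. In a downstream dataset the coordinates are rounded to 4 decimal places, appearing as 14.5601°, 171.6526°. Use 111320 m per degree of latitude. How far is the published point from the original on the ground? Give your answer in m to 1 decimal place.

7.0 m

The latitude changed by -0.0000441° and the longitude by -0.0000468°.
N–S: -0.0000441° × 111320 m/° = -4.90921 m.
E–W at 14.5601°: -0.0000468° × 111320 × cos 14.5601° = -0.0000468 × 111320 × 0.9679 ≈ -5.04246 m.
Distance: √(4.90921² + 5.04246²) ≈ 7.03753 m.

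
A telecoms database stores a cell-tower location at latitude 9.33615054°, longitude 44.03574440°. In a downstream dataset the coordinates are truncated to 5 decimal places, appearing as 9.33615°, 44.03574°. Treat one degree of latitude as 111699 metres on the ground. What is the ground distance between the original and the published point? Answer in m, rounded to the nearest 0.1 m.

The latitude changed by +0.00000054° and the longitude by +0.00000440°.
North–south shift: 0.00000054 × 111699 = 0.0603175 m.
E–W at 9.33615°: 0.00000440° × 111699 × cos 9.33615° = 0.00000440 × 111699 × 0.9868 ≈ 0.484965 m.
Hypotenuse of the two orthogonal shifts: √(0.0603175² + 0.484965²) = 0.488702 m.

0.5 m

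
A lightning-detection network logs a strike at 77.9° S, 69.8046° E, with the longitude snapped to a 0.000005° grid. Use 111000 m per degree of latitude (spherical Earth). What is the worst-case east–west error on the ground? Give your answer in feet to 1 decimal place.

With a 0.000005° grid the true value lies within half a step, ±0.000005°/2 = ±2.5e-06°, of the stored one.
At latitude 77.9° a degree of longitude spans 111000 m × cos 77.9° = 111000 × 0.2096 ≈ 23267.7 m.
Maximum E–W displacement: 2.5e-06 × 23267.7 = 0.0581692 m.
In feet: 0.0581692 m ÷ 0.3048 ≈ 0.19084 ft.

0.2 feet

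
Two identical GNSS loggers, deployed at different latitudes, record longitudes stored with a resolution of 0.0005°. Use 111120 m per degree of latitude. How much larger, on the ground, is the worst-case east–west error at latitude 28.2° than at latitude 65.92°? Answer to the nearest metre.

With a 0.0005° grid the true value lies within half a step, ±0.0005°/2 = ±0.00025°, of the stored one.
At 28.2°: 0.00025° × 111120 × cos 28.2° = 0.00025 × 111120 × 0.8813 ≈ 24.483 m.
At 65.92°: 0.00025° × 111120 × cos 65.92° = 0.00025 × 111120 × 0.4080 ≈ 11.335 m.
Difference: 24.483 − 11.335 = 13.148 m.

13 metres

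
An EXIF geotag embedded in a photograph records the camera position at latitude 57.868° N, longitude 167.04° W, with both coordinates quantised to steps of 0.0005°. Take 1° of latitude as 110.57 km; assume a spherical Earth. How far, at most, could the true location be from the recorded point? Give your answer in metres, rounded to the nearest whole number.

31 metres

With a 0.0005° grid the true value lies within half a step, ±0.0005°/2 = ±0.00025°, of the stored one.
North–south component: 0.00025° × 110570 = 27.6425 m.
Longitude error → 0.00025 × 110570 × cos 57.868° = 0.00025 × 110570 × 0.5319 ≈ 14.7023 m.
Worst case both components are at the extreme and orthogonal: √(27.6425² + 14.7023²) ≈ 31.3092 m.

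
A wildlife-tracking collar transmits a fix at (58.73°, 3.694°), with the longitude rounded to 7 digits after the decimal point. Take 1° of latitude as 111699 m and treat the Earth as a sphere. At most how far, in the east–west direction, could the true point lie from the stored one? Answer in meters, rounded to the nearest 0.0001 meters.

0.0029 meters

Rounding to 7 decimal places leaves the longitude within ±5e-08° of the true value.
Parallels shrink by cos φ, so at 58.73° a degree of longitude is 111699 × 0.5191 ≈ 57979.8 m.
Maximum E–W displacement: 5e-08 × 57979.8 = 0.00289899 m.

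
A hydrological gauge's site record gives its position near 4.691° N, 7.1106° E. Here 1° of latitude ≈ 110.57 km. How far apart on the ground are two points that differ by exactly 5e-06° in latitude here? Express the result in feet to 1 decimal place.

Along a meridian 5e-06° is 5e-06 × 110570 = 0.55285 m.
In feet: 0.55285 m ÷ 0.3048 ≈ 1.8138 ft.

1.8 feet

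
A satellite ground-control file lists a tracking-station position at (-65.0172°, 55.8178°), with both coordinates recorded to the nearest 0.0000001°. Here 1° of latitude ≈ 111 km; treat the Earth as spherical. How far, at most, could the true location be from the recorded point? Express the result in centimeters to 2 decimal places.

0.60 centimeters

Rounding to 7 decimal places leaves each coordinate within ±5e-08° of the true value.
North–south component: 5e-08° × 111000 = 0.00555 m.
East–west component at 65.0172°: 5e-08° × 111000 × cos 65.0172° ≈ 5e-08 × 46880.4 ≈ 0.00234402 m.
Combining orthogonally: (0.00555² + 0.00234402²)^½ ≈ 0.00602469 m.
That is 0.00602469 m = 0.60247 cm.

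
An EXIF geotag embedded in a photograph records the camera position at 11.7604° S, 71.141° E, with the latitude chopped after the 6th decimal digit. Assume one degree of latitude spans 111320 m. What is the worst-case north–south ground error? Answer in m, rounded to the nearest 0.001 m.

Truncating at 6 decimal places can drop up to a full unit in the last place, so the latitude may be off by as much as 1e-06°.
North–south distance: 1e-06° × 111320 m/° = 0.11132 m.

0.111 m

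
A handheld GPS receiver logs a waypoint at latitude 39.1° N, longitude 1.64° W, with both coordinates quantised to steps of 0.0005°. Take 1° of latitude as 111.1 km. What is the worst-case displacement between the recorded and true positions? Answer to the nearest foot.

With a 0.0005° grid the true value lies within half a step, ±0.0005°/2 = ±0.00025°, of the stored one.
North–south component: 0.00025° × 111100 = 27.775 m.
Longitude error → 0.00025 × 111100 × cos 39.1° = 0.00025 × 111100 × 0.7760 ≈ 21.5547 m.
The two errors are perpendicular, so the maximum displacement is √(27.775² + 21.5547²) ≈ 35.1576 m.
Converting: 35.1576 m × 3.2808 ft/m ≈ 115.35 ft.

115 feet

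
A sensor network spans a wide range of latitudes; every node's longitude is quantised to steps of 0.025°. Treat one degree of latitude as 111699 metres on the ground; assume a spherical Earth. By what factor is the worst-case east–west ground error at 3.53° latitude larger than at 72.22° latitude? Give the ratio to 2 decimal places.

With a 0.025° grid the true value lies within half a step, ±0.025°/2 = ±0.0125°, of the stored one.
At 3.53°: 0.0125° × 111699 × cos 3.53° = 0.0125 × 111699 × 0.9981 ≈ 1393.6 m.
Error at 72.22° = 0.0125° × 111699 × cos 72.22° ≈ 1396.2 × 0.3054 = 426.36 m.
Ratio: 1393.6 / 426.36 = cos 3.53° / cos 72.22° ≈ 3.2686.

3.27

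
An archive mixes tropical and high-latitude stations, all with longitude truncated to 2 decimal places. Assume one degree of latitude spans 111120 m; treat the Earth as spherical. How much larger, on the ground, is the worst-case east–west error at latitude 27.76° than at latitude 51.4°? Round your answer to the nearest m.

Truncating at 2 decimal places can drop up to a full unit in the last place, so the longitude may be off by as much as 0.01°.
At 27.76°: 0.01° × 111120 × cos 27.76° = 0.01 × 111120 × 0.8849 ≈ 983.31 m.
At 51.4°: 0.01° × 111120 × cos 51.4° = 0.01 × 111120 × 0.6239 ≈ 693.26 m.
Difference: 983.31 − 693.26 = 290.05 m.

290 m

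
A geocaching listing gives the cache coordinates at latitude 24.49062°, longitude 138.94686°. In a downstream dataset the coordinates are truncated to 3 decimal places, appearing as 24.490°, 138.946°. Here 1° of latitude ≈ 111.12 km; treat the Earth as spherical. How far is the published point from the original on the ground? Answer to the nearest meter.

111 meters

Δlat = 24.49062 − 24.490 = +0.00062°; Δlon = 138.94686 − 138.946 = +0.00086°.
N–S: 0.00062° × 111120 m/° = 68.8944 m.
East–west at this latitude: 0.00086° × 111120 × cos 24.49° ≈ 0.00086 × 101123 = 86.9657 m.
Hypotenuse of the two orthogonal shifts: √(68.8944² + 86.9657²) = 110.948 m.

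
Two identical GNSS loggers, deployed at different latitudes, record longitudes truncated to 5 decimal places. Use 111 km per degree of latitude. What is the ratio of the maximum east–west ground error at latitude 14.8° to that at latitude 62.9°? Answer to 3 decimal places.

2.122

Truncating at 5 decimal places can drop up to a full unit in the last place, so the longitude may be off by as much as 1e-05°.
At 14.8°: 1e-05° × 111000 × cos 14.8° = 1e-05 × 111000 × 0.9668 ≈ 1.0732 m.
Error at 62.9° = 1e-05° × 111000 × cos 62.9° ≈ 1.11 × 0.4555 = 0.50565 m.
Ratio: 1.0732 / 0.50565 = cos 14.8° / cos 62.9° ≈ 2.1223.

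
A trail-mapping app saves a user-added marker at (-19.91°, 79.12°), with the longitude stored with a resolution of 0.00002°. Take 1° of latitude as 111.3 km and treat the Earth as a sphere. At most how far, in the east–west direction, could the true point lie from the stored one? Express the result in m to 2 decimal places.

With a 0.00002° grid the true value lies within half a step, ±0.00002°/2 = ±1e-05°, of the stored one.
Parallels shrink by cos φ, so at 19.91° a degree of longitude is 111300 × 0.9402 ≈ 104647 m.
So at most 1e-05° × 104647 ≈ 1.04647 m east–west.

1.05 m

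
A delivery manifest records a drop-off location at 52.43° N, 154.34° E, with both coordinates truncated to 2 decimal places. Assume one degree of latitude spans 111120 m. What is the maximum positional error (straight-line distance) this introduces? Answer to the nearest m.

1301 m

Truncating at 2 decimal places can drop up to a full unit in the last place, so each coordinate may be off by as much as 0.01°.
N–S: 0.01° × 111120 m/° = 1111.2 m.
Longitude error → 0.01 × 111120 × cos 52.43° = 0.01 × 111120 × 0.6097 ≈ 677.532 m.
Worst case both components are at the extreme and orthogonal: √(1111.2² + 677.532²) ≈ 1301.47 m.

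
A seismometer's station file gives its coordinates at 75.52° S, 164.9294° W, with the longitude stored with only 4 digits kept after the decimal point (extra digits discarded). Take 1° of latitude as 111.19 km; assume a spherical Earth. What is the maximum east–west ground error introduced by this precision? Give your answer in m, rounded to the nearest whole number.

3 m

Truncating at 4 decimal places can drop up to a full unit in the last place, so the longitude may be off by as much as 0.0001°.
Parallels shrink by cos φ, so at 75.52° a degree of longitude is 111190 × 0.2500 ≈ 27802.2 m.
East–west error: 0.0001° × 27802.2 m/° ≈ 2.78022 m.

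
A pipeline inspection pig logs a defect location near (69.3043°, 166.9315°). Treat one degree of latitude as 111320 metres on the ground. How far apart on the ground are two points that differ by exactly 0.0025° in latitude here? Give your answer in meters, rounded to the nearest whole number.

278 meters

0.0025° × 111320 m/° = 278.3 m.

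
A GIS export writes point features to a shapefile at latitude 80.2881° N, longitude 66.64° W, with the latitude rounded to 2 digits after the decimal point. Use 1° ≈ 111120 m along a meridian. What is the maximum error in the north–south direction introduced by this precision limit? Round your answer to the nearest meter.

556 meters

Rounding to 2 decimal places leaves the latitude within ±0.005° of the true value.
So the N–S error is at most 0.005 × 111120 = 555.6 m.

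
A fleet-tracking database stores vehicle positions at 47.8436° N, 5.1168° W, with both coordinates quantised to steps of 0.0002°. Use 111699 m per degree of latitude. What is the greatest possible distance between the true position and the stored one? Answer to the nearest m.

With a 0.0002° grid the true value lies within half a step, ±0.0002°/2 = ±0.0001°, of the stored one.
Latitude error → 0.0001 × 111699 = 11.1699 m along the meridian.
Longitude error → 0.0001 × 111699 × cos 47.8436° = 0.0001 × 111699 × 0.6712 ≈ 7.49675 m.
The two errors are perpendicular, so the maximum displacement is √(11.1699² + 7.49675²) ≈ 13.4524 m.

13 m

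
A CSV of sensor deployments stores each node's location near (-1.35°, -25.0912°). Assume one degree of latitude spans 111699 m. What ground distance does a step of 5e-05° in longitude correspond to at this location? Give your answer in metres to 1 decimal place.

At 1.35° a degree of longitude is 111699 × cos 1.35° ≈ 111668 m, so 5e-05° corresponds to 5.5834 m.

5.6 metres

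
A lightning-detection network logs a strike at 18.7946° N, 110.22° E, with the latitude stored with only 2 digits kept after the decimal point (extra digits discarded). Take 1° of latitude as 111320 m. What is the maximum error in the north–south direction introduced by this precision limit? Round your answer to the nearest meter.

1113 meters

Truncating at 2 decimal places can drop up to a full unit in the last place, so the latitude may be off by as much as 0.01°.
North–south distance: 0.01° × 111320 m/° = 1113.2 m.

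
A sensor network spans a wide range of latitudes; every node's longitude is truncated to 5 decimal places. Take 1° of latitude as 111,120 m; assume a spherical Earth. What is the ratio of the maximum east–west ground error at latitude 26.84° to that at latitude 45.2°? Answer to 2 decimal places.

1.27

Truncating at 5 decimal places can drop up to a full unit in the last place, so the longitude may be off by as much as 1e-05°.
Error at 26.84° = 1e-05° × 111120 × cos 26.84° ≈ 1.1112 × 0.8923 = 0.99149 m.
Error at 45.2° = 1e-05° × 111120 × cos 45.2° ≈ 1.1112 × 0.7046 = 0.78299 m.
Ratio: 0.99149 / 0.78299 = cos 26.84° / cos 45.2° ≈ 1.2663.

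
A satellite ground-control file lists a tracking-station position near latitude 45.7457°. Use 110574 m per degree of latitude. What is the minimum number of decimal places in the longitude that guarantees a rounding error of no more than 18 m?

4 decimal places

At 45.7457° one degree of longitude covers 110574 × cos 45.7457° ≈ 110574 × 0.6978 ≈ 77163.4 m.
N decimal places → at most half a unit in the last place, 0.5 × 10⁻ᴺ° = 77163.4/2 × 10⁻ᴺ m.
Need 0.5 × 77163.4 × 10⁻ᴺ ≤ 18 → 10⁻ᴺ ≤ 4.665e-04, so N ≥ 3.33.
N = 3 would give 38.6 m (too coarse); N = 4 gives 3.86 m ≤ 18 m.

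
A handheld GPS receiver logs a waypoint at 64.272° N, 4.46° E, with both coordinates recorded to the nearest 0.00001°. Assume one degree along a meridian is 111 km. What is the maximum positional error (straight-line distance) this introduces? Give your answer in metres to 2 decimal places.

Rounding to 5 decimal places leaves each coordinate within ±5e-06° of the true value.
N–S: 5e-06° × 111000 m/° = 0.555 m.
E–W at 64.272°: 5e-06° × 111000 × cos 64.272° = 5e-06 × 111000 × 0.4341 ≈ 0.240925 m.
The two errors are perpendicular, so the maximum displacement is √(0.555² + 0.240925²) ≈ 0.605037 m.

0.61 metres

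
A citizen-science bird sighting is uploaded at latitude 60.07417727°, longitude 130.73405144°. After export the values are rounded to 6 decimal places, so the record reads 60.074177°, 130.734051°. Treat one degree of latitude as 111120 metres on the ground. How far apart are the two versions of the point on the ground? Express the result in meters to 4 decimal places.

Δlat = 60.07417727 − 60.074177 = +0.00000027°; Δlon = 130.73405144 − 130.734051 = +0.00000044°.
North–south shift: 0.00000027 × 111120 = 0.0300024 m.
East–west at this latitude: 0.00000044° × 111120 × cos 60.0742° ≈ 0.00000044 × 55435.4 = 0.0243916 m.
Combined displacement = (0.0300024² + 0.0243916²)^½ ≈ 0.0386664 m.

0.0387 meters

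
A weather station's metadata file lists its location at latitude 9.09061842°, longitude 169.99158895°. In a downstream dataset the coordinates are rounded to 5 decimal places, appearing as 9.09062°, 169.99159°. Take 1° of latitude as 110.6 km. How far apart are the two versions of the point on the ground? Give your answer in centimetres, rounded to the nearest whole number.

21 centimetres

The latitude changed by -0.00000158° and the longitude by -0.00000105°.
North–south shift: -0.00000158 × 110600 = -0.174748 m.
E–W at 9.09062°: -0.00000105° × 110600 × cos 9.09062° = -0.00000105 × 110600 × 0.9874 ≈ -0.114671 m.
Hypotenuse of the two orthogonal shifts: √(0.174748² + 0.114671²) = 0.209013 m.
That is 0.209013 m = 20.901 cm.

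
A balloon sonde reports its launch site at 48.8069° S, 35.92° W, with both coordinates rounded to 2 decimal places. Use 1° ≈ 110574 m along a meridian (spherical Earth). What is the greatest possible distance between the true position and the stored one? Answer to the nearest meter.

Rounding to 2 decimal places leaves each coordinate within ±0.005° of the true value.
Latitude error → 0.005 × 110574 = 552.87 m along the meridian.
East–west component at 48.8069°: 0.005° × 110574 × cos 48.8069° ≈ 0.005 × 72823.9 ≈ 364.12 m.
Worst case both components are at the extreme and orthogonal: √(552.87² + 364.12²) ≈ 662.003 m.

662 meters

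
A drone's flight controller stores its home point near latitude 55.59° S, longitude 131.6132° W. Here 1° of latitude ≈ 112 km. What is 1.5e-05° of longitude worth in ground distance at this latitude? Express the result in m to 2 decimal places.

At 55.59° a degree of longitude is 112000 × cos 55.59° ≈ 63292.4 m, so 1.5e-05° corresponds to 0.949386 m.

0.95 m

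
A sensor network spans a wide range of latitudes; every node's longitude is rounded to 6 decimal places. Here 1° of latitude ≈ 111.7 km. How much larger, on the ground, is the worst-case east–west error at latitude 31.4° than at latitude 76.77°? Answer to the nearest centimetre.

Rounding to 6 decimal places leaves the longitude within ±5e-07° of the true value.
Error at 31.4° = 5e-07° × 111700 × cos 31.4° ≈ 0.05585 × 0.8536 = 0.047671 m.
At 76.77°: 5e-07° × 111700 × cos 76.77° = 5e-07 × 111700 × 0.2289 ≈ 0.012782 m.
Difference: 0.047671 − 0.012782 = 0.034889 m.
That is 0.0348889 m = 3.4889 cm.

3 centimetres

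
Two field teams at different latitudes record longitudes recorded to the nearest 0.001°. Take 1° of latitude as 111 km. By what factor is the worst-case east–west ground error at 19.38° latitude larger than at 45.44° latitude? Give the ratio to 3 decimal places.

Rounding to 3 decimal places leaves the longitude within ±0.0005° of the true value.
At 19.38°: 0.0005° × 111000 × cos 19.38° = 0.0005 × 111000 × 0.9433 ≈ 52.355 m.
Error at 45.44° = 0.0005° × 111000 × cos 45.44° ≈ 55.5 × 0.7017 = 38.942 m.
The ratio reduces to cos 19.38° / cos 45.44° = 0.9433/0.7017 ≈ 1.3444.

1.344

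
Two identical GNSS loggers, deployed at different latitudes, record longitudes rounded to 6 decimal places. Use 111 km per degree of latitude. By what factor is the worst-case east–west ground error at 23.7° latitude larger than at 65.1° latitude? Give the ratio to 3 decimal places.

2.175

Rounding to 6 decimal places leaves the longitude within ±5e-07° of the true value.
Error at 23.7° = 5e-07° × 111000 × cos 23.7° ≈ 0.0555 × 0.9157 = 0.050819 m.
At 65.1°: 5e-07° × 111000 × cos 65.1° = 5e-07 × 111000 × 0.4210 ≈ 0.023367 m.
Ratio: 0.050819 / 0.023367 = cos 23.7° / cos 65.1° ≈ 2.1748.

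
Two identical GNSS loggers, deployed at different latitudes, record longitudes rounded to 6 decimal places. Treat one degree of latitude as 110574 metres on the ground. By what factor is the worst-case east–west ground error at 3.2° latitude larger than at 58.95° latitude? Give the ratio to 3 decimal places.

Rounding to 6 decimal places leaves the longitude within ±5e-07° of the true value.
At 3.2°: 5e-07° × 110574 × cos 3.2° = 5e-07 × 110574 × 0.9984 ≈ 0.055201 m.
Error at 58.95° = 5e-07° × 110574 × cos 58.95° ≈ 0.055287 × 0.5158 = 0.028516 m.
Ratio: 0.055201 / 0.028516 = cos 3.2° / cos 58.95° ≈ 1.9358.

1.936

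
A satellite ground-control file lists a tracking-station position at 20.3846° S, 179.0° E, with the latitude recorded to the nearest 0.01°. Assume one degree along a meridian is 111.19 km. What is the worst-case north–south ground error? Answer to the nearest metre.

556 metres

Rounding to 2 decimal places leaves the latitude within ±0.005° of the true value.
North–south distance: 0.005° × 111190 m/° = 555.95 m.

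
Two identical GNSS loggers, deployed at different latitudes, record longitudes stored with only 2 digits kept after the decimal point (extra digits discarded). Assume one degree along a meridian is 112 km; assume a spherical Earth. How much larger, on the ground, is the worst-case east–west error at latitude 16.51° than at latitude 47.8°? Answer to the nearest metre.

321 metres

Truncating at 2 decimal places can drop up to a full unit in the last place, so the longitude may be off by as much as 0.01°.
Error at 16.51° = 0.01° × 112000 × cos 16.51° ≈ 1120 × 0.9588 = 1073.8 m.
Error at 47.8° = 0.01° × 112000 × cos 47.8° ≈ 1120 × 0.6717 = 752.33 m.
Difference: 1073.8 − 752.33 = 321.5 m.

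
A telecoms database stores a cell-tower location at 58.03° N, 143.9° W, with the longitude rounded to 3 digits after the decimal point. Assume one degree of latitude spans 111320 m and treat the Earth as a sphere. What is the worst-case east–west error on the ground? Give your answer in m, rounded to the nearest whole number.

Rounding to 3 decimal places leaves the longitude within ±0.0005° of the true value.
At latitude 58.03° a degree of longitude spans 111320 m × cos 58.03° = 111320 × 0.5295 ≈ 58941.2 m.
So at most 0.0005° × 58941.2 ≈ 29.4706 m east–west.

29 m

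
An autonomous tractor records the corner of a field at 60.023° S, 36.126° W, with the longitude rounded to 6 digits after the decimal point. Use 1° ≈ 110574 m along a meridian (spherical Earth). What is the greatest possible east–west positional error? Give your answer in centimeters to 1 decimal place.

2.8 centimeters

Rounding to 6 decimal places leaves the longitude within ±5e-07° of the true value.
At latitude 60.023° a degree of longitude spans 110574 m × cos 60.023° = 110574 × 0.4997 ≈ 55248.6 m.
So at most 5e-07° × 55248.6 ≈ 0.0276243 m east–west.
That is 0.0276243 m = 2.7624 cm.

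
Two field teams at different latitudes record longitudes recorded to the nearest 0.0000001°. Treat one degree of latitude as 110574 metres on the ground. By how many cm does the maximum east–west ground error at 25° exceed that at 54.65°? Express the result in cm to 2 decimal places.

Rounding to 7 decimal places leaves the longitude within ±5e-08° of the true value.
At 25°: 5e-08° × 110574 × cos 25° = 5e-08 × 110574 × 0.9063 ≈ 0.0050107 m.
Error at 54.65° = 5e-08° × 110574 × cos 54.65° ≈ 0.0055287 × 0.5786 = 0.0031987 m.
So the lower-latitude error exceeds the higher by 0.0050107 − 0.0031987 = 0.001812 m.
That is 0.00181197 m = 0.1812 cm.

0.18 cm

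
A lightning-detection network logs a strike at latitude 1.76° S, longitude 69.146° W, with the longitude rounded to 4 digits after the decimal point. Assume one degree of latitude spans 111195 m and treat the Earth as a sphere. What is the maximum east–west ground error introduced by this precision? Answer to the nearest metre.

6 metres

Rounding to 4 decimal places leaves the longitude within ±5e-05° of the true value.
Parallels shrink by cos φ, so at 1.76° a degree of longitude is 111195 × 0.9995 ≈ 111143 m.
East–west error: 5e-05° × 111143 m/° ≈ 5.55713 m.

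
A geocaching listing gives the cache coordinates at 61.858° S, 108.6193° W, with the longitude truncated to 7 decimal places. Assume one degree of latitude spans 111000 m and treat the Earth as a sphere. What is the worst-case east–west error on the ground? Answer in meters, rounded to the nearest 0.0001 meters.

0.0052 meters

Truncating at 7 decimal places can drop up to a full unit in the last place, so the longitude may be off by as much as 1e-07°.
One degree of longitude at 61.858° is 111000 × cos 61.858° ≈ 111000 × 0.4717 = 52354.1 m.
So at most 1e-07° × 52354.1 ≈ 0.00523541 m east–west.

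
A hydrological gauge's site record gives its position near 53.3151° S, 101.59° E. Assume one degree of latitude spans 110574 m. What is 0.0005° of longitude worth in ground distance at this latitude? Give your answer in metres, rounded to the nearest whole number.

33 metres

At 53.3151° a degree of longitude is 110574 × cos 53.3151° ≈ 66058.4 m, so 0.0005° corresponds to 33.0292 m.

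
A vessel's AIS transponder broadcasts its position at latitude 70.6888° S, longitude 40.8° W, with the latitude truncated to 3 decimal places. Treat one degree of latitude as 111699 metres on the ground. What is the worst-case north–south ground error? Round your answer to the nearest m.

Truncating at 3 decimal places can drop up to a full unit in the last place, so the latitude may be off by as much as 0.001°.
Along the meridian that is 0.001° × 111699 m/° = 111.699 m.

112 m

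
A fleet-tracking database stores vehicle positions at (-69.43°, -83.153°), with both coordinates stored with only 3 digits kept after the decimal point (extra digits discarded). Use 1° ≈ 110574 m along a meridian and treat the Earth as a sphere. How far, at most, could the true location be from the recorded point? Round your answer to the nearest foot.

Truncating at 3 decimal places can drop up to a full unit in the last place, so each coordinate may be off by as much as 0.001°.
N–S: 0.001° × 110574 m/° = 110.574 m.
Longitude error → 0.001 × 110574 × cos 69.43° = 0.001 × 110574 × 0.3514 ≈ 38.8503 m.
The two errors are perpendicular, so the maximum displacement is √(110.574² + 38.8503²) ≈ 117.201 m.
In feet: 117.201 m ÷ 0.3048 ≈ 384.52 ft.

385 feet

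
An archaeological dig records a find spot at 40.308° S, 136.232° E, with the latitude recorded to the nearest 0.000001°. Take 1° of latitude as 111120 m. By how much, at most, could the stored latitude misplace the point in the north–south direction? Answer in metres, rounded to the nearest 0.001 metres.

Rounding to 6 decimal places leaves the latitude within ±5e-07° of the true value.
North–south distance: 5e-07° × 111120 m/° = 0.05556 m.

0.056 metres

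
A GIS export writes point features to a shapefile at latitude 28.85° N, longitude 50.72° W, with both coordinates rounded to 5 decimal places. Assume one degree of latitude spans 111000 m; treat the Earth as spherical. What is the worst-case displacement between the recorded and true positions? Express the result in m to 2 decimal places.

0.74 m

Rounding to 5 decimal places leaves each coordinate within ±5e-06° of the true value.
N–S: 5e-06° × 111000 m/° = 0.555 m.
East–west component at 28.85°: 5e-06° × 111000 × cos 28.85° ≈ 5e-06 × 97223.3 ≈ 0.486117 m.
Combining orthogonally: (0.555² + 0.486117²)^½ ≈ 0.73779 m.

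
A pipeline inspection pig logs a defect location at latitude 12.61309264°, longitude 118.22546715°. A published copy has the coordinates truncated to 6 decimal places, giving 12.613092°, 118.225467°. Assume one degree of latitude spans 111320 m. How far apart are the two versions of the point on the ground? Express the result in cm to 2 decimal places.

7.31 cm

The latitude changed by +0.00000064° and the longitude by +0.00000015°.
North–south shift: 0.00000064 × 111320 = 0.0712448 m.
East–west at this latitude: 0.00000015° × 111320 × cos 12.6131° ≈ 0.00000015 × 108634 = 0.016295 m.
Combined displacement = (0.0712448² + 0.016295²)^½ ≈ 0.0730845 m.
That is 0.0730845 m = 7.3085 cm.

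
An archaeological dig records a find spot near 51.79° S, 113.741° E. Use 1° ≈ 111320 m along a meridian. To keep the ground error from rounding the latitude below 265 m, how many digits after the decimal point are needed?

3

One degree of latitude covers 111320 m.
N decimal places → at most half a unit in the last place, 0.5 × 10⁻ᴺ° = 111320/2 × 10⁻ᴺ m.
Setting 55660 × 10⁻ᴺ ≤ 265 gives 10ᴺ ≥ 210, i.e. N ≥ 2.32.
At 2 places the error can reach 557 m, but 3 places keeps it to 55.7 m.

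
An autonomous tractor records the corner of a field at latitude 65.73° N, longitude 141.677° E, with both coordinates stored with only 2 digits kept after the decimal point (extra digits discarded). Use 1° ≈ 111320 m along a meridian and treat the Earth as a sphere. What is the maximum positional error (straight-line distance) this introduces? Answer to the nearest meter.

Truncating at 2 decimal places can drop up to a full unit in the last place, so each coordinate may be off by as much as 0.01°.
Latitude error → 0.01 × 111320 = 1113.2 m along the meridian.
East–west component at 65.73°: 0.01° × 111320 × cos 65.73° ≈ 0.01 × 45756.6 ≈ 457.566 m.
Combining orthogonally: (1113.2² + 457.566²)^½ ≈ 1203.57 m.

1204 meters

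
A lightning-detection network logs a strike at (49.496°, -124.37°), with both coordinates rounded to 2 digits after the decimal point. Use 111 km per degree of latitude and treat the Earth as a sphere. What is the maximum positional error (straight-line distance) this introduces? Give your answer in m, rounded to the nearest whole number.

662 m

Rounding to 2 decimal places leaves each coordinate within ±0.005° of the true value.
N–S: 0.005° × 111000 m/° = 555 m.
E–W at 49.496°: 0.005° × 111000 × cos 49.496° = 0.005 × 111000 × 0.6495 ≈ 360.473 m.
Combining orthogonally: (555² + 360.473²)^½ ≈ 661.79 m.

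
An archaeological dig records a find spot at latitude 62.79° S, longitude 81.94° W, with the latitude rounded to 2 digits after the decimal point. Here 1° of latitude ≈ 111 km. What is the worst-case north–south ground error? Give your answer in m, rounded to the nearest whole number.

Rounding to 2 decimal places leaves the latitude within ±0.005° of the true value.
Along the meridian that is 0.005° × 111000 m/° = 555 m.

555 m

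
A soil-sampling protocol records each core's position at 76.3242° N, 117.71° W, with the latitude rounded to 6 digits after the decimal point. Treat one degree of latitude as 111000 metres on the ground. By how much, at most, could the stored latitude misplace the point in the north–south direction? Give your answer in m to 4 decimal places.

0.0555 m

Rounding to 6 decimal places leaves the latitude within ±5e-07° of the true value.
North–south distance: 5e-07° × 111000 m/° = 0.0555 m.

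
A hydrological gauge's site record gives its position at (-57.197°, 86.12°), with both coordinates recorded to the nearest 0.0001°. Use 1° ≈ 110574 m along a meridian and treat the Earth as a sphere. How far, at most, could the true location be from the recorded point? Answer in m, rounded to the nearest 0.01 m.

6.29 m

Rounding to 4 decimal places leaves each coordinate within ±5e-05° of the true value.
Latitude error → 5e-05 × 110574 = 5.5287 m along the meridian.
East–west component at 57.197°: 5e-05° × 110574 × cos 57.197° ≈ 5e-05 × 59903.7 ≈ 2.99519 m.
Combining orthogonally: (5.5287² + 2.99519²)^½ ≈ 6.2879 m.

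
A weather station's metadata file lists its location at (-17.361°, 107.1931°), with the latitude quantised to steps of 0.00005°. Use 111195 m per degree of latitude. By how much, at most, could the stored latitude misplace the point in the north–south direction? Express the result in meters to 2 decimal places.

2.78 meters

With a 0.00005° grid the true value lies within half a step, ±0.00005°/2 = ±2.5e-05°, of the stored one.
Along the meridian that is 2.5e-05° × 111195 m/° = 2.77988 m.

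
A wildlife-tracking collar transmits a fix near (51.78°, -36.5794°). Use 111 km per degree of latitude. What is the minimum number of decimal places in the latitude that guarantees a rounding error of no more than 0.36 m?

6 decimal places

One degree of latitude covers 111000 m.
N decimal places → at most half a unit in the last place, 0.5 × 10⁻ᴺ° = 111000/2 × 10⁻ᴺ m.
Setting 55500 × 10⁻ᴺ ≤ 0.36 gives 10ᴺ ≥ 1.542e+05, i.e. N ≥ 5.19.
So 6 decimal places suffice (0.0555 m); 5 would allow up to 0.555 m.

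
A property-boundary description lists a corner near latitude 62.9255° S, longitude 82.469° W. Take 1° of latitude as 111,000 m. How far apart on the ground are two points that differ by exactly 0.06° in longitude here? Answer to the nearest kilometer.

One degree of longitude here spans 111000 × cos 62.9255° = 111000 × 0.4551 ≈ 50521.5 m; 0.06° of that is 3031.29 m.
That is 3031.29 m = 3.0313 km.

3 kilometers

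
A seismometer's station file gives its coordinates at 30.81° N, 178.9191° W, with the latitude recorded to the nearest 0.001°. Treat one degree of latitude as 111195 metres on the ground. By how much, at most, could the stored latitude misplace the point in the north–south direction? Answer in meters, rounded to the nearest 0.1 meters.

Rounding to 3 decimal places leaves the latitude within ±0.0005° of the true value.
Along the meridian that is 0.0005° × 111195 m/° = 55.5975 m.

55.6 meters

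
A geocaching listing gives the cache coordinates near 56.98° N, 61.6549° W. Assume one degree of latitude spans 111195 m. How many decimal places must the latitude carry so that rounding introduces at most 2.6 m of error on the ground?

5 decimal places

One degree of latitude covers 111195 m.
With N decimal places the half-ulp bound is 0.5·10⁻ᴺ°, or 0.5·10⁻ᴺ × 111195 m on the ground.
Setting 55597.5 × 10⁻ᴺ ≤ 2.6 gives 10ᴺ ≥ 2.138e+04, i.e. N ≥ 4.33.
N = 4 would give 5.56 m (too coarse); N = 5 gives 0.556 m ≤ 2.6 m.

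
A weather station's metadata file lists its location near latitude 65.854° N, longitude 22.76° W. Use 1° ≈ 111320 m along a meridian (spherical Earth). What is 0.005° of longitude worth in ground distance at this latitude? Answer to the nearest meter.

0.005° of longitude at 65.854° is 0.005 × 111320 × cos 65.854° ≈ 0.005 × 45536.9 = 227.685 m.

228 meters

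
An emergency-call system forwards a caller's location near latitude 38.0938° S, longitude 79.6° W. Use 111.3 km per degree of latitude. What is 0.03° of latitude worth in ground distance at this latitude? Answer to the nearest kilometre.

3 kilometres

0.03° × 111300 m/° = 3339 m.
That is 3339 m = 3.339 km.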